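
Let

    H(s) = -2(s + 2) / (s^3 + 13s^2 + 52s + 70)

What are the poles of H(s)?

s = -3 ± j, -7

The poles are the roots of the denominator s^3 + 13s^2 + 52s + 70 = 0.
Trying s = -7: the polynomial evaluates to 0, so (s + 7) is a factor.
Dividing out leaves s^2 + 6s + 10 = 0.
The quadratic formula then gives s = -3 ± 1j.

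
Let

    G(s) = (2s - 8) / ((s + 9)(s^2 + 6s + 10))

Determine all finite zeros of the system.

s = 4

Set the numerator to zero: 2s - 8 = 0, i.e. 2·(s - 4) = 0.
So s = 4.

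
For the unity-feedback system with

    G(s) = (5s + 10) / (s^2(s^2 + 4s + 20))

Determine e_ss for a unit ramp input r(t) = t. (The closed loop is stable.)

e_ss = 0

G(s) has 2 poles at the origin.
This is a Type 2 system; for a ramp input the steady-state error is zero.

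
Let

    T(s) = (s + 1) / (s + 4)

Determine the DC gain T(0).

Set s = 0: T(0) = (1) / (4) = 1/4.

T(0) = 1/4 ≈ 0.2500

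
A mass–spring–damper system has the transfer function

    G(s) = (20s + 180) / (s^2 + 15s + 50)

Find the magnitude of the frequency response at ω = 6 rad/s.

Substitute s = j6: numerator = 180 + j120, denominator = 14 + j90.
|G(j6)| = |180 + j120| / |14 + j90| = 216.33 / 91.082 ≈ 2.375.

|G(j6)| ≈ 2.375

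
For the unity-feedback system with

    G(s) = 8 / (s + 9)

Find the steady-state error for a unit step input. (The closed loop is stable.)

G(s) has no poles at the origin.
This is a Type 0 system. Kp = lim_{s→0} G(s) = 8/9.
e_ss = 1/(1 + Kp) = 1/(1 + 8/9) = 9/17 ≈ 0.5294.

e_ss = 0.5294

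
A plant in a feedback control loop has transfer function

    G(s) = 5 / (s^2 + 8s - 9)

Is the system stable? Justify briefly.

unstable

The denominator s^2 + 8s - 9 factors as (s - 1)(s + 9), giving poles at s = 1, -9.
Since the pole(s) at s = 1 lie in the right half-plane, the system is unstable.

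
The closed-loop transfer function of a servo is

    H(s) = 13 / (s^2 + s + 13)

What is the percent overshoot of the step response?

Comparing s^2 + s + 13 to s^2 + 2ζωₙs + ωₙ²: ωₙ = √13 ≈ 3.606 rad/s and ζ = 1/(2·√13) ≈ 0.1387.
%OS = 100·exp(−πζ/√(1−ζ²)) = 100·exp(−π·0.1387/√(1−0.1387²)) ≈ 64.4%.

%OS ≈ 64.4%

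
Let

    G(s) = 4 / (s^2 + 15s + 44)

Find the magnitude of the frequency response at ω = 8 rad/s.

Substitute s = j8: numerator = 4, denominator = -20 + j120.
|G(j8)| = |4| / |-20 + j120| = 4 / 121.66 ≈ 0.03288.

|G(j8)| ≈ 0.03288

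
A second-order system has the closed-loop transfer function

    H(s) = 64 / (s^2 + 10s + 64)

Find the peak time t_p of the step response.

t_p ≈ 0.5031 s

Comparing s^2 + 10s + 64 to s^2 + 2ζωₙs + ωₙ²: ωₙ = 8 rad/s and ζ = 10/(2·8) = 0.625.
ζωₙ = 10/2 = 5, so ω_d = ωₙ√(1−ζ²) = √(ωₙ² − (ζωₙ)²) = √(64 − 5²) = √39 ≈ 6.245 rad/s.
t_p = π/ω_d = π/6.245 ≈ 0.5031 s.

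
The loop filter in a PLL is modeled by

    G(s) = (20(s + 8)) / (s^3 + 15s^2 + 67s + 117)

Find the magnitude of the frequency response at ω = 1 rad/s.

|G(j1)| ≈ 1.327

Substitute s = j1: numerator = 160 + j20, denominator = 102 + j66.
|G(j1)| = |160 + j20| / |102 + j66| = 161.25 / 121.49 ≈ 1.327.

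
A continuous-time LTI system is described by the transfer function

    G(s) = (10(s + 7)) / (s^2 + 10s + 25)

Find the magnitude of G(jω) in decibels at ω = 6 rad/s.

Substitute s = j6: numerator = 70 + j60, denominator = -11 + j60.
|G(j6)| = |70 + j60| / |-11 + j60| = 92.195 / 61 ≈ 1.511.
In decibels: 20·log₁₀(1.511) ≈ 3.59 dB.

|G(j6)|_dB ≈ 3.59 dB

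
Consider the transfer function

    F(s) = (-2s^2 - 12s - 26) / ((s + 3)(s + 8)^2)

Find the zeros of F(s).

Set the numerator to zero: -2s^2 - 12s - 26 = 0, i.e. -2·(s^2 + 6s + 13) = 0.
Factoring: (s^2 + 6s + 13) = 0.

s = -3 ± 2j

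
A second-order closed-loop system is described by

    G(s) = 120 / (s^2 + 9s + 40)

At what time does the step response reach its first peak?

t_p ≈ 0.7069 s

Comparing s^2 + 9s + 40 to s^2 + 2ζωₙs + ωₙ²: ωₙ = √40 ≈ 6.325 rad/s and ζ = 9/(2·√40) ≈ 0.7115.
ζωₙ = 9/2 = 4.5, so ω_d = ωₙ√(1−ζ²) = √(ωₙ² − (ζωₙ)²) = √(40 − 4.5²) = √19.75 ≈ 4.444 rad/s.
t_p = π/ω_d = π/4.444 ≈ 0.7069 s.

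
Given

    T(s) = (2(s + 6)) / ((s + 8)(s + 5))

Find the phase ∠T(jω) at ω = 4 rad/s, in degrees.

∠T(j4) ≈ -31.53°

At s = j4: numerator = 12 + j8, denominator = 24 + j52.
∠T = ∠num − ∠den = 33.690° − (65.225°) = -31.53°.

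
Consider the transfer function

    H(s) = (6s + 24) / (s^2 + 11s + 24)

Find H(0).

Set s = 0: H(0) = (24) / (24) = 1.

H(0) = 1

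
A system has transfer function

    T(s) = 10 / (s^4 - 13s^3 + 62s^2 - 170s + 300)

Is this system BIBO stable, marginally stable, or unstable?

The denominator s^4 - 13s^3 + 62s^2 - 170s + 300 factors as (s^2 - 2s + 10)(s - 5)(s - 6), giving poles at s = 1 ± 3j, 5, 6.
Since the pole(s) at s = 1 ± 3j, 5, 6 lie in the right half-plane, the system is unstable.

unstable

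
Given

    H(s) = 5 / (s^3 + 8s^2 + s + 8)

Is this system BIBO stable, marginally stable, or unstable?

marginally stable

The denominator s^3 + 8s^2 + s + 8 factors as (s^2 + 1)(s + 8), giving poles at s = ±j, -8.
Since the simple pole(s) at s = ±j lie on the jω-axis with none in the right half-plane, the system is marginally stable.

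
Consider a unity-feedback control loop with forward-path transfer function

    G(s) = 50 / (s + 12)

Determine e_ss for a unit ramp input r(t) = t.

e_ss = ∞

G(s) has no poles at the origin.
This is a Type 0 system; Kv = lim_{s→0} s·G(s) = 0, so the steady-state error for a ramp input is infinite.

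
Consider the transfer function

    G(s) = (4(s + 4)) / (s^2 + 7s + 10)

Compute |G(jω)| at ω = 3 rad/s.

|G(j3)| ≈ 0.9513

Substitute s = j3: numerator = 16 + j12, denominator = 1 + j21.
|G(j3)| = |16 + j12| / |1 + j21| = 20 / 21.024 ≈ 0.9513.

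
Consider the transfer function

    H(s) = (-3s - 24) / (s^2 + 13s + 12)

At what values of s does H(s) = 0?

s = -8

Set the numerator to zero: -3s - 24 = 0, i.e. -3·(s + 8) = 0.
So s = -8.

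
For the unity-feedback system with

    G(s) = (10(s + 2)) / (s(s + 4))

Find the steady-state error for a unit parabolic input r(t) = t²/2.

e_ss = ∞

G(s) has one pole at the origin.
This is a Type 1 system; Ka = lim_{s→0} s^2·G(s) = 0, so the steady-state error for a parabola input is infinite.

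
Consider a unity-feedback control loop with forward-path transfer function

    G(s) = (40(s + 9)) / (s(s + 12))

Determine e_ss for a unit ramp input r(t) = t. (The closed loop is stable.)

G(s) has one pole at the origin.
This is a Type 1 system. Kv = lim_{s→0} s·G(s) = 360/12 = 30.
e_ss = 1/Kv = 1/(30) = 1/30 ≈ 0.03333.

e_ss = 0.03333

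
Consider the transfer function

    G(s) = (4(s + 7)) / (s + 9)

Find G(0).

G(0) = 28/9 ≈ 3.111

Set s = 0: G(0) = (28) / (9) = 28/9.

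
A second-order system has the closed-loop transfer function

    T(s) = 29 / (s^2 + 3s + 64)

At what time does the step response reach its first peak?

t_p ≈ 0.3998 s

Comparing s^2 + 3s + 64 to s^2 + 2ζωₙs + ωₙ²: ωₙ = 8 rad/s and ζ = 3/(2·8) = 0.1875.
ζωₙ = 3/2 = 1.5, so ω_d = ωₙ√(1−ζ²) = √(ωₙ² − (ζωₙ)²) = √(64 − 1.5²) = √61.75 ≈ 7.858 rad/s.
t_p = π/ω_d = π/7.858 ≈ 0.3998 s.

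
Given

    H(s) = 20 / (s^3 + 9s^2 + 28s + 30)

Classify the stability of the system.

stable

The denominator s^3 + 9s^2 + 28s + 30 factors as (s^2 + 6s + 10)(s + 3), giving poles at s = -3 ± j, -3.
Since all poles lie strictly in the left half-plane, the system is stable.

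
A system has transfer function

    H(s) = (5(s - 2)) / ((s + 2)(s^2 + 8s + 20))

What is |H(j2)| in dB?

Substitute s = j2: numerator = -10 + j10, denominator = j64.
|H(j2)| = |-10 + j10| / |j64| = 14.142 / 64 ≈ 0.2210.
In decibels: 20·log₁₀(0.2210) ≈ -13.1 dB.

|H(j2)|_dB ≈ -13.1 dB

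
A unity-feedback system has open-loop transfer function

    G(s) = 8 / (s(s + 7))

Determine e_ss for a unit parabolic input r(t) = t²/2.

G(s) has one pole at the origin.
This is a Type 1 system; Ka = lim_{s→0} s^2·G(s) = 0, so the steady-state error for a parabola input is infinite.

e_ss = ∞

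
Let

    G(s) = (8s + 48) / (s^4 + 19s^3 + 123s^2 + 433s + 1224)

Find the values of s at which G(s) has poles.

The poles are the roots of the denominator s^4 + 19s^3 + 123s^2 + 433s + 1224 = 0.
Trying s = -8: the polynomial evaluates to 0, so (s + 8) is a factor.
Dividing out leaves s^3 + 11s^2 + 35s + 153 = 0.
This factors further as (s + 9)(s^2 + 2s + 17) = 0.

s = -8, -9, -1 + 4j, -1 - 4j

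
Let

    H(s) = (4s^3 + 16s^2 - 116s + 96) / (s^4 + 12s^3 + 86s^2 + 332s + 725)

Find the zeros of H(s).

Set the numerator to zero: 4s^3 + 16s^2 - 116s + 96 = 0, i.e. 4·(s^3 + 4s^2 - 29s + 24) = 0.
Factoring: (s - 3)(s + 8)(s - 1) = 0.

s = 3, -8, 1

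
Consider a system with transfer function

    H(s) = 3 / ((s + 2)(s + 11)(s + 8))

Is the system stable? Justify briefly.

stable

The poles can be read from the denominator factors: s = -2, -11, -8.
Since all poles lie strictly in the left half-plane, the system is stable.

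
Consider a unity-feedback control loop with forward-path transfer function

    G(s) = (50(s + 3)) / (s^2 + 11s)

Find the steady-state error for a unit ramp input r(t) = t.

G(s) has one pole at the origin.
This is a Type 1 system. Kv = lim_{s→0} s·G(s) = 150/11.
e_ss = 1/Kv = 1/(150/11) = 11/150 ≈ 0.07333.

e_ss = 0.07333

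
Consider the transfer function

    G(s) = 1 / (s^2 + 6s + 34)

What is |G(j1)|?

Substitute s = j1: numerator = 1, denominator = 33 + j6.
|G(j1)| = |1| / |33 + j6| = 1 / 33.541 ≈ 0.02981.

|G(j1)| ≈ 0.02981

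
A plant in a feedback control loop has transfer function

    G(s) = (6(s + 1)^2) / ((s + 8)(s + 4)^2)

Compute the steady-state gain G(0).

At s = 0 each factor (s + a) contributes a and each (s^2 + bs + c) contributes c.
G(0) = 6·(1) · (1) / ((8) · (4) · (4)) = 6/128 = 3/64.

G(0) = 3/64 ≈ 0.04688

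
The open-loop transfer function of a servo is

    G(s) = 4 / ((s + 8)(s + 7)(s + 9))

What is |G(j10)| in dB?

Substitute s = j10: numerator = 4, denominator = -1896 + j910.
|G(j10)| = |4| / |-1896 + j910| = 4 / 2103.1 ≈ 0.001902.
In decibels: 20·log₁₀(0.001902) ≈ -54.4 dB.

|G(j10)|_dB ≈ -54.4 dB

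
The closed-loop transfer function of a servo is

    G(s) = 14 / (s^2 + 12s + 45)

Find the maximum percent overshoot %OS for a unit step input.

%OS ≈ 0.187%

Comparing s^2 + 12s + 45 to s^2 + 2ζωₙs + ωₙ²: ωₙ = √45 ≈ 6.708 rad/s and ζ = 12/(2·√45) ≈ 0.8944.
%OS = 100·exp(−πζ/√(1−ζ²)) = 100·exp(−π·0.8944/√(1−0.8944²)) ≈ 0.187%.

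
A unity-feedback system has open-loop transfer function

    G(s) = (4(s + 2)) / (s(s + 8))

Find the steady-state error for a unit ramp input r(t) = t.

G(s) has one pole at the origin.
This is a Type 1 system. Kv = lim_{s→0} s·G(s) = 8/8 = 1.
e_ss = 1/Kv = 1/(1) = 1.

e_ss = 1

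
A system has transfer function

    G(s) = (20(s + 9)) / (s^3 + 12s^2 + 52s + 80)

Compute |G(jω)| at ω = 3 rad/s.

Substitute s = j3: numerator = 180 + j60, denominator = -28 + j129.
|G(j3)| = |180 + j60| / |-28 + j129| = 189.74 / 132.00 ≈ 1.437.

|G(j3)| ≈ 1.437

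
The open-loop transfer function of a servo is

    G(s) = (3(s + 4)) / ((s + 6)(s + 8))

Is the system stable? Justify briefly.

stable

The poles can be read from the denominator factors: s = -6, -8.
Since all poles lie strictly in the left half-plane, the system is stable.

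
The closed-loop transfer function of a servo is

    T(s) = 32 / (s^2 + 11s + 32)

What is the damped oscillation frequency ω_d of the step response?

Comparing s^2 + 11s + 32 to s^2 + 2ζωₙs + ωₙ²: ωₙ = √32 ≈ 5.657 rad/s and ζ = 11/(2·√32) ≈ 0.9723.
ζωₙ = 11/2 = 5.5, so ω_d = ωₙ√(1−ζ²) = √(ωₙ² − (ζωₙ)²) = √(32 − 5.5²) = √1.75 ≈ 1.323 rad/s.

ω_d ≈ 1.323 rad/s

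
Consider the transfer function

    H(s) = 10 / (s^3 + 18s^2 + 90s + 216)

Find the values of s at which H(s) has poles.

s = -3 + 3j, -3 - 3j, -12

The poles are the roots of the denominator s^3 + 18s^2 + 90s + 216 = 0.
Trying s = -12: the polynomial evaluates to 0, so (s + 12) is a factor.
Dividing out leaves s^2 + 6s + 18 = 0.
The quadratic formula then gives s = -3 ± 3j.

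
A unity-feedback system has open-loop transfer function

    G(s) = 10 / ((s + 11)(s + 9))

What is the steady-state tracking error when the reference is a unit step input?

G(s) has no poles at the origin.
This is a Type 0 system. Kp = lim_{s→0} G(s) = 10/99.
e_ss = 1/(1 + Kp) = 1/(1 + 10/99) = 99/109 ≈ 0.9083.

e_ss = 0.9083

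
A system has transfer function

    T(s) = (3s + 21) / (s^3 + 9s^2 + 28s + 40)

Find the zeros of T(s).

s = -7

Set the numerator to zero: 3s + 21 = 0, i.e. 3·(s + 7) = 0.
So s = -7.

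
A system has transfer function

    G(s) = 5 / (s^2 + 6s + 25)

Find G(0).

G(0) = 1/5 ≈ 0.2000

Set s = 0: G(0) = (5) / (25) = 1/5.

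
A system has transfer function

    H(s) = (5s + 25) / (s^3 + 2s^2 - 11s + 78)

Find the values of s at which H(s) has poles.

s = 2 + 3j, 2 - 3j, -6

The poles are the roots of the denominator s^3 + 2s^2 - 11s + 78 = 0.
Trying s = -6: the polynomial evaluates to 0, so (s + 6) is a factor.
Dividing out leaves s^2 - 4s + 13 = 0.
The quadratic formula then gives s = 2 ± 3j.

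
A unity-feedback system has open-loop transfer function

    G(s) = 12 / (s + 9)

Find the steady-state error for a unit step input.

e_ss = 0.4286

G(s) has no poles at the origin.
This is a Type 0 system. Kp = lim_{s→0} G(s) = 12/9 = 4/3.
e_ss = 1/(1 + Kp) = 1/(1 + 4/3) = 3/7 ≈ 0.4286.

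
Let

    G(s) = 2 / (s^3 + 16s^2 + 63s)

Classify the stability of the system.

The denominator s^3 + 16s^2 + 63s factors as s(s + 7)(s + 9), giving poles at s = 0, -7, -9.
Since the simple pole(s) at s = 0 lie on the jω-axis with none in the right half-plane, the system is marginally stable.

marginally stable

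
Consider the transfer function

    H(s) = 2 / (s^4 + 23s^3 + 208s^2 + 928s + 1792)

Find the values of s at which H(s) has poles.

s = -7, -4 + 4j, -4 - 4j, -8

The poles are the roots of the denominator s^4 + 23s^3 + 208s^2 + 928s + 1792 = 0.
Trying s = -7: the polynomial evaluates to 0, so (s + 7) is a factor.
Dividing out leaves s^3 + 16s^2 + 96s + 256 = 0.
This factors further as (s^2 + 8s + 32)(s + 8) = 0.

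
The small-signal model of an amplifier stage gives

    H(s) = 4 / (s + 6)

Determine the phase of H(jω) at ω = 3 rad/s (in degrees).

At s = j3: numerator = 4, denominator = 6 + j3.
∠H = ∠num − ∠den = 0° − (26.565°) = -26.57°.

∠H(j3) ≈ -26.57°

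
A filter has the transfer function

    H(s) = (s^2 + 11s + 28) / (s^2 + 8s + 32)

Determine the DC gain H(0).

H(0) = 7/8 ≈ 0.8750

Set s = 0: H(0) = (28) / (32) = 7/8.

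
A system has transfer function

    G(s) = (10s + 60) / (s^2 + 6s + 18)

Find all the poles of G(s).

s = -3 ± 3j

The poles are the roots of the denominator s^2 + 6s + 18 = 0.
Using the quadratic formula: s = (-6 ± √(-36))/2 = -3 ± 3j.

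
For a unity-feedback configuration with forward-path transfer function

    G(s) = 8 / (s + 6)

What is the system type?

The denominator has no factor of s at the origin — no free integrator — so this is a Type 0 system.

Type 0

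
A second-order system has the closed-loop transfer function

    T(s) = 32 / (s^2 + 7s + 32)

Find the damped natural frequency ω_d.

Comparing s^2 + 7s + 32 to s^2 + 2ζωₙs + ωₙ²: ωₙ = √32 ≈ 5.657 rad/s and ζ = 7/(2·√32) ≈ 0.6187.
ζωₙ = 7/2 = 3.5, so ω_d = ωₙ√(1−ζ²) = √(ωₙ² − (ζωₙ)²) = √(32 − 3.5²) = √19.75 ≈ 4.444 rad/s.

ω_d ≈ 4.444 rad/s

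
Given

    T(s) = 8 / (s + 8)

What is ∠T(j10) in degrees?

∠T(j10) ≈ -51.34°

At s = j10: numerator = 8, denominator = 8 + j10.
∠T = ∠num − ∠den = 0° − (51.340°) = -51.34°.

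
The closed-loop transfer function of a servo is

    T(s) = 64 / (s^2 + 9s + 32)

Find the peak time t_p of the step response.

t_p ≈ 0.9165 s

Comparing s^2 + 9s + 32 to s^2 + 2ζωₙs + ωₙ²: ωₙ = √32 ≈ 5.657 rad/s and ζ = 9/(2·√32) ≈ 0.7955.
ζωₙ = 9/2 = 4.5, so ω_d = ωₙ√(1−ζ²) = √(ωₙ² − (ζωₙ)²) = √(32 − 4.5²) = √11.75 ≈ 3.428 rad/s.
t_p = π/ω_d = π/3.428 ≈ 0.9165 s.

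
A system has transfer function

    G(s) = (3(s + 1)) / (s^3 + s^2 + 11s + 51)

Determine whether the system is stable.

The denominator s^3 + s^2 + 11s + 51 factors as (s^2 - 2s + 17)(s + 3), giving poles at s = 1 + 4j, 1 - 4j, -3.
Since the pole(s) at s = 1 ± 4j lie in the right half-plane, the system is unstable.

unstable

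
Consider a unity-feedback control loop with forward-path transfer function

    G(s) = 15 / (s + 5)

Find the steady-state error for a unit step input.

e_ss = 0.2500

G(s) has no poles at the origin.
This is a Type 0 system. Kp = lim_{s→0} G(s) = 15/5 = 3.
e_ss = 1/(1 + Kp) = 1/(1 + 3) = 1/4 ≈ 0.2500.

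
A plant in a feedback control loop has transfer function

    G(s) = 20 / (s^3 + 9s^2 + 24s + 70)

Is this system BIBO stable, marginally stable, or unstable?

The denominator s^3 + 9s^2 + 24s + 70 factors as (s + 7)(s^2 + 2s + 10), giving poles at s = -7, -1 ± 3j.
Since all poles lie strictly in the left half-plane, the system is stable.

stable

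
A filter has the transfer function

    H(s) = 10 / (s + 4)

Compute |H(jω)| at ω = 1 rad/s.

Substitute s = j1: numerator = 10, denominator = 4 + j1.
|H(j1)| = |10| / |4 + j1| = 10 / 4.1231 ≈ 2.425.

|H(j1)| ≈ 2.425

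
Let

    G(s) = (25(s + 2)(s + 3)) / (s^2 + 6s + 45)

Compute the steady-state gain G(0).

At s = 0 each factor (s + a) contributes a and each (s^2 + bs + c) contributes c.
G(0) = 25·(2) · (3) / ((45)) = 150/45 = 10/3.

G(0) = 10/3 ≈ 3.333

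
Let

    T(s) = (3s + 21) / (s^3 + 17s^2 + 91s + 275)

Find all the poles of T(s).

The poles are the roots of the denominator s^3 + 17s^2 + 91s + 275 = 0.
Trying s = -11: the polynomial evaluates to 0, so (s + 11) is a factor.
Dividing out leaves s^2 + 6s + 25 = 0.
The quadratic formula then gives s = -3 ± 4j.

s = -3 + 4j, -3 - 4j, -11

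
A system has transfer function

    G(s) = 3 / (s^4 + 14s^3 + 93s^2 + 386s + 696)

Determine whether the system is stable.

stable

The denominator s^4 + 14s^3 + 93s^2 + 386s + 696 factors as (s^2 + 4s + 29)(s + 6)(s + 4), giving poles at s = -2 + 5j, -2 - 5j, -6, -4.
Since all poles lie strictly in the left half-plane, the system is stable.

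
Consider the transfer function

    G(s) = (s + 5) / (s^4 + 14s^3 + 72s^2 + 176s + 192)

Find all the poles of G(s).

The poles are the roots of the denominator s^4 + 14s^3 + 72s^2 + 176s + 192 = 0.
Trying s = -6: the polynomial evaluates to 0, so (s + 6) is a factor.
Dividing out leaves s^3 + 8s^2 + 24s + 32 = 0.
This factors further as (s^2 + 4s + 8)(s + 4) = 0.

s = -2 + 2j, -2 - 2j, -6, -4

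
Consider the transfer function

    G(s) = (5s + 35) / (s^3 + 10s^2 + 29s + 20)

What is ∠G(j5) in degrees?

∠G(j5) ≈ -139.5°

At s = j5: numerator = 35 + j25, denominator = -230 + j20.
∠G = ∠num − ∠den = 35.538° − (175.03°) = -139.5°.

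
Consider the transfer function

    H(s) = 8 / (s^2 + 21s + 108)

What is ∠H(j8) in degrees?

At s = j8: numerator = 8, denominator = 44 + j168.
∠H = ∠num − ∠den = 0° − (75.324°) = -75.32°.

∠H(j8) ≈ -75.32°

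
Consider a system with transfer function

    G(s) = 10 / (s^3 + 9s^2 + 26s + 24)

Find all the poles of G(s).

The poles are the roots of the denominator s^3 + 9s^2 + 26s + 24 = 0.
Trying s = -3: the polynomial evaluates to 0, so (s + 3) is a factor.
Dividing out leaves s^2 + 6s + 8 = 0.
Factoring the quadratic: (s + 2)(s + 4) = 0.

s = -3, -2, -4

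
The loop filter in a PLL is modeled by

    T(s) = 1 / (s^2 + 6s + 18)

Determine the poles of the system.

s = -3 ± 3j

The poles are the roots of the denominator s^2 + 6s + 18 = 0.
Using the quadratic formula: s = (-6 ± √(-36))/2 = -3 ± 3j.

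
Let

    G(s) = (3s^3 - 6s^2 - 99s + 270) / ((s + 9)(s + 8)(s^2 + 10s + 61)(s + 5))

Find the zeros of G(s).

Set the numerator to zero: 3s^3 - 6s^2 - 99s + 270 = 0, i.e. 3·(s^3 - 2s^2 - 33s + 90) = 0.
Factoring: (s - 3)(s - 5)(s + 6) = 0.

s = 3, 5, -6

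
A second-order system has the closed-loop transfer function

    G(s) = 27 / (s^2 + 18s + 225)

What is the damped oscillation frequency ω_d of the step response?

ω_d = 12 rad/s

Comparing s^2 + 18s + 225 to s^2 + 2ζωₙs + ωₙ²: ωₙ = 15 rad/s and ζ = 18/(2·15) = 0.6.
ζωₙ = 18/2 = 9, so ω_d = ωₙ√(1−ζ²) = √(ωₙ² − (ζωₙ)²) = √(225 − 9²) = √144 = 12 rad/s.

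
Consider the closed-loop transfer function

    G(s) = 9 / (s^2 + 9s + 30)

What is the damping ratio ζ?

ζ ≈ 0.8216

Compare the denominator to the standard form s^2 + 2ζωₙs + ωₙ².
ωₙ² = 30, so ωₙ = √30 ≈ 5.477 rad/s.
2ζωₙ = 9, so ζ = 9/(2·√30) ≈ 0.8216.
With ζ = 0.8216 the response is underdamped.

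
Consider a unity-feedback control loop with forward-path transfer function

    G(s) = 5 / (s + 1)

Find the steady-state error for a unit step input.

G(s) has no poles at the origin.
This is a Type 0 system. Kp = lim_{s→0} G(s) = 5/1.
e_ss = 1/(1 + Kp) = 1/(1 + 5) = 1/6 ≈ 0.1667.

e_ss = 0.1667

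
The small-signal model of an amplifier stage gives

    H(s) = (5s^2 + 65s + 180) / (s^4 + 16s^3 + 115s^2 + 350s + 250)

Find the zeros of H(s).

s = -9, -4

Set the numerator to zero: 5s^2 + 65s + 180 = 0, i.e. 5·(s^2 + 13s + 36) = 0.
Factoring: (s + 9)(s + 4) = 0.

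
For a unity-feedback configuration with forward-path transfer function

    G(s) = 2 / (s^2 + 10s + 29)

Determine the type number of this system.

The denominator has no factor of s at the origin — no free integrator — so this is a Type 0 system.

Type 0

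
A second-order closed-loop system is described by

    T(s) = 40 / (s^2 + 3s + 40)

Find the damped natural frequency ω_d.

Comparing s^2 + 3s + 40 to s^2 + 2ζωₙs + ωₙ²: ωₙ = √40 ≈ 6.325 rad/s and ζ = 3/(2·√40) ≈ 0.2372.
ζωₙ = 3/2 = 1.5, so ω_d = ωₙ√(1−ζ²) = √(ωₙ² − (ζωₙ)²) = √(40 − 1.5²) = √37.75 ≈ 6.144 rad/s.

ω_d ≈ 6.144 rad/s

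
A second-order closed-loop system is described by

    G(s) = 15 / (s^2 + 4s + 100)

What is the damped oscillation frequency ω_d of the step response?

Comparing s^2 + 4s + 100 to s^2 + 2ζωₙs + ωₙ²: ωₙ = 10 rad/s and ζ = 4/(2·10) = 0.2.
ζωₙ = 4/2 = 2, so ω_d = ωₙ√(1−ζ²) = √(ωₙ² − (ζωₙ)²) = √(100 − 2²) = √96 ≈ 9.798 rad/s.

ω_d ≈ 9.798 rad/s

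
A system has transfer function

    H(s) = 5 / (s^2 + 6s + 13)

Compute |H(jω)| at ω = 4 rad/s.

|H(j4)| ≈ 0.2067

Substitute s = j4: numerator = 5, denominator = -3 + j24.
|H(j4)| = |5| / |-3 + j24| = 5 / 24.187 ≈ 0.2067.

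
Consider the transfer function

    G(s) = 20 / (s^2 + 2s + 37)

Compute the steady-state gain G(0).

Set s = 0: G(0) = (20) / (37) = 20/37.

G(0) = 20/37 ≈ 0.5405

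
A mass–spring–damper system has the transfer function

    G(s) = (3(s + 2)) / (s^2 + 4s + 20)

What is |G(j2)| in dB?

|G(j2)|_dB ≈ -6.48 dB

Substitute s = j2: numerator = 6 + j6, denominator = 16 + j8.
|G(j2)| = |6 + j6| / |16 + j8| = 8.4853 / 17.889 ≈ 0.4743.
In decibels: 20·log₁₀(0.4743) ≈ -6.48 dB.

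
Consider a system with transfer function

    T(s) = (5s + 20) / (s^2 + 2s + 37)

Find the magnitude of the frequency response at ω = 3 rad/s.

Substitute s = j3: numerator = 20 + j15, denominator = 28 + j6.
|T(j3)| = |20 + j15| / |28 + j6| = 25 / 28.636 ≈ 0.8730.

|T(j3)| ≈ 0.8730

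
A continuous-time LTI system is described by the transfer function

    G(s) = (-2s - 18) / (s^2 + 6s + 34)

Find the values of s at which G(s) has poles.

s = -3 ± 5j

The poles are the roots of the denominator s^2 + 6s + 34 = 0.
Using the quadratic formula: s = (-6 ± √(-100))/2 = -3 ± 5j.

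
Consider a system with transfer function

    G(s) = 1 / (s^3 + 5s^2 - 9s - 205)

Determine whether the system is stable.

unstable

The denominator s^3 + 5s^2 - 9s - 205 factors as (s^2 + 10s + 41)(s - 5), giving poles at s = -5 ± 4j, 5.
Since the pole(s) at s = 5 lie in the right half-plane, the system is unstable.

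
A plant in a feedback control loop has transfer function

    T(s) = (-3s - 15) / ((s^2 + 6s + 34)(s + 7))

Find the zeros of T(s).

s = -5

Set the numerator to zero: -3s - 15 = 0, i.e. -3·(s + 5) = 0.
So s = -5.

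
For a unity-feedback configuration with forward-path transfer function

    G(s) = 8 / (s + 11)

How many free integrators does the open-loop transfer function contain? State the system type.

Type 0

The denominator has no factor of s at the origin — no free integrator — so this is a Type 0 system.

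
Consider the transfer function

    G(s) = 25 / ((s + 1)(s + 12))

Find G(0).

Set s = 0: G(0) = (25) / (12) = 25/12.

G(0) = 25/12 ≈ 2.083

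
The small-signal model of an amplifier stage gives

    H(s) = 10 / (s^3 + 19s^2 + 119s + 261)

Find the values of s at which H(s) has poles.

s = -5 + 2j, -5 - 2j, -9

The poles are the roots of the denominator s^3 + 19s^2 + 119s + 261 = 0.
Trying s = -9: the polynomial evaluates to 0, so (s + 9) is a factor.
Dividing out leaves s^2 + 10s + 29 = 0.
The quadratic formula then gives s = -5 ± 2j.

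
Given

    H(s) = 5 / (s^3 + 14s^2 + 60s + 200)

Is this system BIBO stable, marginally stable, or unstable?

stable

The denominator s^3 + 14s^2 + 60s + 200 factors as (s^2 + 4s + 20)(s + 10), giving poles at s = -2 ± 4j, -10.
Since all poles lie strictly in the left half-plane, the system is stable.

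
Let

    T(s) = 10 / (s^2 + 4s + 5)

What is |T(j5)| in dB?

|T(j5)|_dB ≈ -9.03 dB

Substitute s = j5: numerator = 10, denominator = -20 + j20.
|T(j5)| = |10| / |-20 + j20| = 10 / 28.284 ≈ 0.3536.
In decibels: 20·log₁₀(0.3536) ≈ -9.03 dB.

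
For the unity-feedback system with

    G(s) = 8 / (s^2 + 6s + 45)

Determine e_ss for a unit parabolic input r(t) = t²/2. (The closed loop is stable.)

G(s) has no poles at the origin.
This is a Type 0 system; Ka = lim_{s→0} s^2·G(s) = 0, so the steady-state error for a parabola input is infinite.

e_ss = ∞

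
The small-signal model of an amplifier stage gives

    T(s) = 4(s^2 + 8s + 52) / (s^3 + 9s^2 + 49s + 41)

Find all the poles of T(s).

s = -4 ± 5j, -1

The poles are the roots of the denominator s^3 + 9s^2 + 49s + 41 = 0.
Trying s = -1: the polynomial evaluates to 0, so (s + 1) is a factor.
Dividing out leaves s^2 + 8s + 41 = 0.
The quadratic formula then gives s = -4 ± 5j.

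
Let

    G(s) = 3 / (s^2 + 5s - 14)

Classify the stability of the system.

The denominator s^2 + 5s - 14 factors as (s + 7)(s - 2), giving poles at s = -7, 2.
Since the pole(s) at s = 2 lie in the right half-plane, the system is unstable.

unstable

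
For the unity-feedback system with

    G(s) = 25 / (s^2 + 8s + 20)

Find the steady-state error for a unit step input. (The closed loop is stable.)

G(s) has no poles at the origin.
This is a Type 0 system. Kp = lim_{s→0} G(s) = 25/20 = 5/4.
e_ss = 1/(1 + Kp) = 1/(1 + 5/4) = 4/9 ≈ 0.4444.

e_ss = 0.4444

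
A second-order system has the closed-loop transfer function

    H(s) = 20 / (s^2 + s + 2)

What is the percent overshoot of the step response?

%OS ≈ 30.5%

Comparing s^2 + s + 2 to s^2 + 2ζωₙs + ωₙ²: ωₙ = √2 ≈ 1.414 rad/s and ζ = 1/(2·√2) ≈ 0.3536.
%OS = 100·exp(−πζ/√(1−ζ²)) = 100·exp(−π·0.3536/√(1−0.3536²)) ≈ 30.5%.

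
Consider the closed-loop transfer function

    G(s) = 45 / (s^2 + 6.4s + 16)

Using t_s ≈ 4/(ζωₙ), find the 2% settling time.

Comparing s^2 + 6.4s + 16 to s^2 + 2ζωₙs + ωₙ²: ωₙ = 4 rad/s and ζ = 6.4/(2·4) = 0.8.
ζωₙ = 6.4/2 = 3.2, so t_s ≈ 4/(ζωₙ) = 4/3.2 = 1.250 s.

t_s ≈ 1.250 s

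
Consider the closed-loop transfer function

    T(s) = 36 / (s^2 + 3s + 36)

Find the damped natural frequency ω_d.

Comparing s^2 + 3s + 36 to s^2 + 2ζωₙs + ωₙ²: ωₙ = 6 rad/s and ζ = 3/(2·6) = 0.25.
ζωₙ = 3/2 = 1.5, so ω_d = ωₙ√(1−ζ²) = √(ωₙ² − (ζωₙ)²) = √(36 − 1.5²) = √33.75 ≈ 5.809 rad/s.

ω_d ≈ 5.809 rad/s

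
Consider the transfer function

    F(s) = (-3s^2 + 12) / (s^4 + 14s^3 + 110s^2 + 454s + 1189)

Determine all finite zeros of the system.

s = -2, 2

Set the numerator to zero: -3s^2 + 12 = 0, i.e. -3·(s^2 - 4) = 0.
Factoring: (s + 2)(s - 2) = 0.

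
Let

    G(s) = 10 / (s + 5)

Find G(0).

G(0) = 2

Set s = 0: G(0) = (10) / (5) = 2.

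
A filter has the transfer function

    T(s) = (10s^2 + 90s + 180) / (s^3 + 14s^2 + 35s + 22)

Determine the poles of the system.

The poles are the roots of the denominator s^3 + 14s^2 + 35s + 22 = 0.
Trying s = -2: the polynomial evaluates to 0, so (s + 2) is a factor.
Dividing out leaves s^2 + 12s + 11 = 0.
Factoring the quadratic: (s + 11)(s + 1) = 0.

s = -2, -11, -1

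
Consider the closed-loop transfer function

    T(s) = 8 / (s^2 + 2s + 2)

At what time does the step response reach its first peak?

Comparing s^2 + 2s + 2 to s^2 + 2ζωₙs + ωₙ²: ωₙ = √2 ≈ 1.414 rad/s and ζ = 2/(2·√2) ≈ 0.7071.
ζωₙ = 2/2 = 1, so ω_d = ωₙ√(1−ζ²) = √(ωₙ² − (ζωₙ)²) = √(2 − 1²) = √1 = 1 rad/s.
t_p = π/ω_d = π/1 ≈ 3.142 s.

t_p ≈ 3.142 s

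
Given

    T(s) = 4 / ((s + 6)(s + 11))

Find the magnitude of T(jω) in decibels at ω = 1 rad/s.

Substitute s = j1: numerator = 4, denominator = 65 + j17.
|T(j1)| = |4| / |65 + j17| = 4 / 67.186 ≈ 0.05954.
In decibels: 20·log₁₀(0.05954) ≈ -24.5 dB.

|T(j1)|_dB ≈ -24.5 dB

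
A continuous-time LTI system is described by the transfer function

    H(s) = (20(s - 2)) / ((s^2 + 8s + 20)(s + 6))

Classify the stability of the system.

The poles can be read from the denominator factors: s = -4 + 2j, -4 - 2j, -6.
Since all poles lie strictly in the left half-plane, the system is stable.

stable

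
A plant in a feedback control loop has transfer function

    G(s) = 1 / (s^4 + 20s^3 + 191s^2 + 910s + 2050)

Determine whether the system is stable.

The denominator s^4 + 20s^3 + 191s^2 + 910s + 2050 factors as (s^2 + 10s + 50)(s^2 + 10s + 41), giving poles at s = -5 + 5j, -5 - 5j, -5 + 4j, -5 - 4j.
Since all poles lie strictly in the left half-plane, the system is stable.

stable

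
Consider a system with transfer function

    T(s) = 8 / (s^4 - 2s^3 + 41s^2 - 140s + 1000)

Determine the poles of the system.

s = 3 ± 4j, -2 ± 6j

The poles are the roots of the denominator s^4 - 2s^3 + 41s^2 - 140s + 1000 = 0.
No real roots exist; factor into two real quadratics: (s^2 - 6s + 25)(s^2 + 4s + 40) = 0.
Each quadratic gives a conjugate pair via the quadratic formula.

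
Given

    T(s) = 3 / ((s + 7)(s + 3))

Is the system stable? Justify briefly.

The poles can be read from the denominator factors: s = -7, -3.
Since all poles lie strictly in the left half-plane, the system is stable.

stable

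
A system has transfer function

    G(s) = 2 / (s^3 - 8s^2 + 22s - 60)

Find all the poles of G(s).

The poles are the roots of the denominator s^3 - 8s^2 + 22s - 60 = 0.
Trying s = 6: the polynomial evaluates to 0, so (s - 6) is a factor.
Dividing out leaves s^2 - 2s + 10 = 0.
The quadratic formula then gives s = 1 ± 3j.

s = 1 + 3j, 1 - 3j, 6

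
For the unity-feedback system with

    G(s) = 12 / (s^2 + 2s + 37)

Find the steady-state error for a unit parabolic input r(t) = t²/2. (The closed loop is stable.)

G(s) has no poles at the origin.
This is a Type 0 system; Ka = lim_{s→0} s^2·G(s) = 0, so the steady-state error for a parabola input is infinite.

e_ss = ∞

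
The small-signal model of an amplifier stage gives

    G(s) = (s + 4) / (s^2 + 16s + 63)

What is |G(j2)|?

|G(j2)| ≈ 0.06663

Substitute s = j2: numerator = 4 + j2, denominator = 59 + j32.
|G(j2)| = |4 + j2| / |59 + j32| = 4.4721 / 67.119 ≈ 0.06663.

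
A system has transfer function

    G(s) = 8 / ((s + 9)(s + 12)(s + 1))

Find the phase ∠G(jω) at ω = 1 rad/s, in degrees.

At s = j1: numerator = 8, denominator = 86 + j128.
∠G = ∠num − ∠den = 0° − (56.104°) = -56.10°.

∠G(j1) ≈ -56.10°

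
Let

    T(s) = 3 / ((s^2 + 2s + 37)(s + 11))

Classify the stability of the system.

The poles can be read from the denominator factors: s = -1 ± 6j, -11.
Since all poles lie strictly in the left half-plane, the system is stable.

stable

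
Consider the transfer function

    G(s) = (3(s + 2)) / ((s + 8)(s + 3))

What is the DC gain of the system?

G(0) = 1/4 ≈ 0.2500

At s = 0 each factor (s + a) contributes a and each (s^2 + bs + c) contributes c.
G(0) = 3·(2) / ((8) · (3)) = 6/24 = 1/4.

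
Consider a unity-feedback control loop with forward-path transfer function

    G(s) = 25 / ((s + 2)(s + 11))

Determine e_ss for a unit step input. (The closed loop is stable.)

e_ss = 0.4681

G(s) has no poles at the origin.
This is a Type 0 system. Kp = lim_{s→0} G(s) = 25/22.
e_ss = 1/(1 + Kp) = 1/(1 + 25/22) = 22/47 ≈ 0.4681.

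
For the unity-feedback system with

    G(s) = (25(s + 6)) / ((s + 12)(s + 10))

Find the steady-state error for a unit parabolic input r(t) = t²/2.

G(s) has no poles at the origin.
This is a Type 0 system; Ka = lim_{s→0} s^2·G(s) = 0, so the steady-state error for a parabola input is infinite.

e_ss = ∞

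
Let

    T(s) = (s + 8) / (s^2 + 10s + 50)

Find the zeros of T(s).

s = -8

Set the numerator to zero: s + 8 = 0.
So s = -8.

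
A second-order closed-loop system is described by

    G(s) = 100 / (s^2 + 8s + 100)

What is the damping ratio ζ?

ζ = 0.4

Compare the denominator to the standard form s^2 + 2ζωₙs + ωₙ².
ωₙ² = 100, so ωₙ = 10 rad/s.
2ζωₙ = 8, so ζ = 8/(2·10) = 0.4.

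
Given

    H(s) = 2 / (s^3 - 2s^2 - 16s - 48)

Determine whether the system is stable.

The denominator s^3 - 2s^2 - 16s - 48 factors as (s^2 + 4s + 8)(s - 6), giving poles at s = -2 + 2j, -2 - 2j, 6.
Since the pole(s) at s = 6 lie in the right half-plane, the system is unstable.

unstable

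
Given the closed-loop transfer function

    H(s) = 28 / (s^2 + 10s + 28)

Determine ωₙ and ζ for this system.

Compare the denominator to the standard form s^2 + 2ζωₙs + ωₙ².
ωₙ² = 28, so ωₙ = √28 ≈ 5.292 rad/s.
2ζωₙ = 10, so ζ = 10/(2·√28) ≈ 0.9449.
With ζ = 0.9449 the response is underdamped.

ωₙ ≈ 5.292 rad/s, ζ ≈ 0.9449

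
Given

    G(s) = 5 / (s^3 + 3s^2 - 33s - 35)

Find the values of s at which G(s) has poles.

s = -7, 5, -1

The poles are the roots of the denominator s^3 + 3s^2 - 33s - 35 = 0.
Trying s = -7: the polynomial evaluates to 0, so (s + 7) is a factor.
Dividing out leaves s^2 - 4s - 5 = 0.
Factoring the quadratic: (s - 5)(s + 1) = 0.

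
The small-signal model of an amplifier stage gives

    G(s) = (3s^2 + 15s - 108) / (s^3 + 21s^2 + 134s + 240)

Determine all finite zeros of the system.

s = 4, -9

Set the numerator to zero: 3s^2 + 15s - 108 = 0, i.e. 3·(s^2 + 5s - 36) = 0.
Factoring: (s - 4)(s + 9) = 0.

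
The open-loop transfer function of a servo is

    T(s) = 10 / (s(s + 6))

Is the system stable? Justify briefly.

The poles can be read from the denominator factors: s = 0, -6.
Since the simple pole(s) at s = 0 lie on the jω-axis with none in the right half-plane, the system is marginally stable.

marginally stable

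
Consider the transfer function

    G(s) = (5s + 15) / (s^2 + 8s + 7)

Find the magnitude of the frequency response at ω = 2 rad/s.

Substitute s = j2: numerator = 15 + j10, denominator = 3 + j16.
|G(j2)| = |15 + j10| / |3 + j16| = 18.028 / 16.279 ≈ 1.107.

|G(j2)| ≈ 1.107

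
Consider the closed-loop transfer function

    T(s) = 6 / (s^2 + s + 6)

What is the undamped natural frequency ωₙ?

Compare the denominator to the standard form s^2 + 2ζωₙs + ωₙ².
ωₙ² = 6, so ωₙ = √6 ≈ 2.449 rad/s.

ωₙ ≈ 2.449 rad/s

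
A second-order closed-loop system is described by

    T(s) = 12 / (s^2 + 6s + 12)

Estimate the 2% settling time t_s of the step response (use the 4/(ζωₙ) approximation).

Comparing s^2 + 6s + 12 to s^2 + 2ζωₙs + ωₙ²: ωₙ = √12 ≈ 3.464 rad/s and ζ = 6/(2·√12) ≈ 0.8660.
ζωₙ = 6/2 = 3, so t_s ≈ 4/(ζωₙ) = 4/3 ≈ 1.333 s.

t_s ≈ 1.333 s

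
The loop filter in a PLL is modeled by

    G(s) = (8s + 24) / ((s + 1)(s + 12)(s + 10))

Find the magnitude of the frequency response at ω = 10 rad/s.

|G(j10)| ≈ 0.03762

Substitute s = j10: numerator = 24 + j80, denominator = -2180 + j420.
|G(j10)| = |24 + j80| / |-2180 + j420| = 83.522 / 2220.1 ≈ 0.03762.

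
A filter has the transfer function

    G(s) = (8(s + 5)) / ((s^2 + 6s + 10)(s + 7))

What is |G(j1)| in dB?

|G(j1)|_dB ≈ -5.46 dB

Substitute s = j1: numerator = 40 + j8, denominator = 57 + j51.
|G(j1)| = |40 + j8| / |57 + j51| = 40.792 / 76.485 ≈ 0.5333.
In decibels: 20·log₁₀(0.5333) ≈ -5.46 dB.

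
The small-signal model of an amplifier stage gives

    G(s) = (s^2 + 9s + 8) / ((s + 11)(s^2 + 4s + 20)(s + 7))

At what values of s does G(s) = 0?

Set the numerator to zero: s^2 + 9s + 8 = 0.
Factoring: (s + 8)(s + 1) = 0.

s = -8, -1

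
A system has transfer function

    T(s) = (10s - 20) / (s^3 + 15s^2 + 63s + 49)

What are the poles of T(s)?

s = -7, -7, -1

The poles are the roots of the denominator s^3 + 15s^2 + 63s + 49 = 0.
Trying s = -7: the polynomial evaluates to 0, so (s + 7) is a factor.
Dividing out leaves s^2 + 8s + 7 = 0.
Factoring the quadratic: (s + 7)(s + 1) = 0.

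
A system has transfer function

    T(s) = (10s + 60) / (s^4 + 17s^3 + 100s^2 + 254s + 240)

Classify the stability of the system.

stable

The denominator s^4 + 17s^3 + 100s^2 + 254s + 240 factors as (s + 3)(s^2 + 6s + 10)(s + 8), giving poles at s = -3, -3 ± j, -8.
Since all poles lie strictly in the left half-plane, the system is stable.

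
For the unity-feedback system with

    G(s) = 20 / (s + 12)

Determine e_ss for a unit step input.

e_ss = 0.3750

G(s) has no poles at the origin.
This is a Type 0 system. Kp = lim_{s→0} G(s) = 20/12 = 5/3.
e_ss = 1/(1 + Kp) = 1/(1 + 5/3) = 3/8 ≈ 0.3750.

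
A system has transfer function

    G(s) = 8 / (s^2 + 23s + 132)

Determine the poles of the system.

s = -11, -12

The poles are the roots of the denominator s^2 + 23s + 132 = 0.
Factoring: (s + 11)(s + 12) = 0, so s = -11 and s = -12.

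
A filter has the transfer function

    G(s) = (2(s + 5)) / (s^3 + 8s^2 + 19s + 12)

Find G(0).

Set s = 0: G(0) = (10) / (12) = 5/6.

G(0) = 5/6 ≈ 0.8333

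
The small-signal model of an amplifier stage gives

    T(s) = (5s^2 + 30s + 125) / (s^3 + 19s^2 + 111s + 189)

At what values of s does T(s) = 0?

Set the numerator to zero: 5s^2 + 30s + 125 = 0, i.e. 5·(s^2 + 6s + 25) = 0.
Factoring: (s^2 + 6s + 25) = 0.

s = -3 + 4j, -3 - 4j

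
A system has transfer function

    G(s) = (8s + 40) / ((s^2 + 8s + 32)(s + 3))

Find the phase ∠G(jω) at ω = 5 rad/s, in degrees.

At s = j5: numerator = 40 + j40, denominator = -179 + j155.
∠G = ∠num − ∠den = 45° − (139.11°) = -94.11°.

∠G(j5) ≈ -94.11°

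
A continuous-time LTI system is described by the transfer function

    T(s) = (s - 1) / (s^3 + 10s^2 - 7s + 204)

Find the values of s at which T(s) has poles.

The poles are the roots of the denominator s^3 + 10s^2 - 7s + 204 = 0.
Trying s = -12: the polynomial evaluates to 0, so (s + 12) is a factor.
Dividing out leaves s^2 - 2s + 17 = 0.
The quadratic formula then gives s = 1 ± 4j.

s = 1 ± 4j, -12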